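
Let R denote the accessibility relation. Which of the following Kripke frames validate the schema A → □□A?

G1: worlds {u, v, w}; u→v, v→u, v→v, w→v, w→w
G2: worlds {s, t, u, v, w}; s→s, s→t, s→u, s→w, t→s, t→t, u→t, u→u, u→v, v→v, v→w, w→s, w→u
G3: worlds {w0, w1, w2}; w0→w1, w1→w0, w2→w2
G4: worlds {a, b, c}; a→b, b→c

G3

Frame correspondent (Sahlqvist): ∀x ∀z (xR²z → ∃w (x = w ∧ z = w)) — i.e. a generalized confluence (Geach) condition.
G1: fails — uR²v but u ≠ v.
G2: fails — sR²t but s ≠ t.
G3: holds.
G4: fails — aR²c but a ≠ c.
Valid on: G3.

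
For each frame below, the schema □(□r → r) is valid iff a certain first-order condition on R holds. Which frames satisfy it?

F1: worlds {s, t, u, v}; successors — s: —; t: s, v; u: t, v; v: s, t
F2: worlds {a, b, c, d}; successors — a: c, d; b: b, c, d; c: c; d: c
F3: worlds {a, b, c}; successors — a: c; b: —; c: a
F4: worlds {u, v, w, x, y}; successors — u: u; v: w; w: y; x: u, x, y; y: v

This is the axiom for shift-reflexivity; its first-order frame correspondent is ∀x ∀y (Rxy → Ryy).
F1: fails — Ruv but not Rvv.
F2: fails — Rad but not Rdd.
F3: fails — Rac but not Rcc.
F4: fails — Rvw but not Rww.

none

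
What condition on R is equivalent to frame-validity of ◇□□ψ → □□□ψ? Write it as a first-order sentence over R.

This is a Sahlqvist (Geach-type) schema ◇^1□^2ψ → □^3◇^0ψ.
Minimal-valuation argument: fix x; take any y with xR^1y and any z with xR^3z. Set V(ψ) to the set of worlds R-reachable from y in exactly 2 steps. Then □^2ψ holds at y, so the antecedent holds at x; validity forces ◇^0ψ at z, giving a w with zR^0w and yR^2w.
First-order correspondent: ∀x ∀y ∀z ((xRy ∧ xR³z) → ∃w (yR²w ∧ z = w)).

∀x ∀y ∀z ((xRy ∧ xR³z) → ∃w (yR²w ∧ z = w))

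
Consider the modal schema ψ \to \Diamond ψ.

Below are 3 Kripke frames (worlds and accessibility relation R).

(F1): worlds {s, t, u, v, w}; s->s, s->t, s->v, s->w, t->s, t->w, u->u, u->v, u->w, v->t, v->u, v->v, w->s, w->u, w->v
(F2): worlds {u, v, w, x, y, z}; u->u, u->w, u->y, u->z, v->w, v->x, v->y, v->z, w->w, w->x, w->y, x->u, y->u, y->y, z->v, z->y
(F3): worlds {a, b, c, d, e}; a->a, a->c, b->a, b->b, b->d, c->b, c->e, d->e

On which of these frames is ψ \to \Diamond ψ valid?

none

This is the axiom for reflexivity; its first-order frame correspondent is \forall x Rxx.
(F1): fails — world t does not see itself.
(F2): fails — world v does not see itself.
(F3): fails — world c does not see itself.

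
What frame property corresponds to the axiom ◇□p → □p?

The Euclidean property

This schema is equivalent to the 5 axiom ◇p → □◇p.
It corresponds to the Euclidean property: ∀x ∀y ∀z (Rxy ∧ Rxz → Ryz).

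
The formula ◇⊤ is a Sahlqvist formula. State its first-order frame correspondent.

This schema is equivalent to the D axiom □φ → ◇φ.
It corresponds to seriality: ∀x ∃y Rxy.

seriality: ∀x ∃y Rxy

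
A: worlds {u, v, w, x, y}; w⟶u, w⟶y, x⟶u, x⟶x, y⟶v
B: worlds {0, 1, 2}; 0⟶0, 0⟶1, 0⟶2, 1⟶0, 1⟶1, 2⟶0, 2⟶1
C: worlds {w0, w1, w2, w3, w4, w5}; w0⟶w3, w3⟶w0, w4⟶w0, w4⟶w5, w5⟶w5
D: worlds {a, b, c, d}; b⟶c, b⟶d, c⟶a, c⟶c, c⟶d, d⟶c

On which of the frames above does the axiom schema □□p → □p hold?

The schema corresponds to density: ∀x ∀y (Rxy → ∃z (Rxz ∧ Rzy)).
A: fails — Rwu but no z with Rwz and Rzu.
B: ✓.
C: fails — Rw3w0 but no z with Rw3z and Rzw0.
D: ✓.
Valid on: B, D.

B, D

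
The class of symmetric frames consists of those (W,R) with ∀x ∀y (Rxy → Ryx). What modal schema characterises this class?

r → □◇r

The condition is symmetry. The B schema r → □◇r defines it.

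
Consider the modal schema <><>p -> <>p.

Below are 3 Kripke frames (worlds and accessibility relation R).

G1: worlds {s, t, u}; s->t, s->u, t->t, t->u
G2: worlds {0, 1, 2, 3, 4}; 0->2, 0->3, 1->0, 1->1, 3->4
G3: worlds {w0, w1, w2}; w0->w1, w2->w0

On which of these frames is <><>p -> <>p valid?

G1

The schema corresponds to transitivity: forall x forall y forall z (Rxy & Ryz -> Rxz).
G1: holds.
G2: fails — R10 and R02 but not R12.
G3: fails — Rw2w0 and Rw0w1 but not Rw2w1.
Valid on: G1.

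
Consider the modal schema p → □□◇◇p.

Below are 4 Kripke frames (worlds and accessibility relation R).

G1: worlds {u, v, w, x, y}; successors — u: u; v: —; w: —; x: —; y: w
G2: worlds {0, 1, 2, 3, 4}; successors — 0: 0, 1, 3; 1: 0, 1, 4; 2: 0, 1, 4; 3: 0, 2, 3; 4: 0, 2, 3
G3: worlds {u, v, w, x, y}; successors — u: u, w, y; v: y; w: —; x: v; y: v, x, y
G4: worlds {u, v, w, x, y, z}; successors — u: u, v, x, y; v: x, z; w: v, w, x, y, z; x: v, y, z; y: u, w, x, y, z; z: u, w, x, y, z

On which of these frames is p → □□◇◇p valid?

The schema corresponds to a generalized confluence (Geach) condition: ∀x ∀z (xR²z → ∃w (x = w ∧ zR²w)).
G1: condition met.
G2: condition met.
G3: fails — uR²v but no t with u=t and vR²t.
G4: fails — vR²x but no t with v=t and xR²t.

G1, G2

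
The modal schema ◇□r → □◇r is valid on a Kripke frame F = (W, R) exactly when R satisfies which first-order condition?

Suppose ◇□r→□◇r is valid. Take Rxy, Rxz and set V(r)={w : Ryw}. Then □r at y so ◇□r at x, so □◇r at x, so ◇r at z, giving w with Rzw and Ryw.
Conversely, any frame satisfying ∀x ∀y ∀z (Rxy ∧ Rxz → ∃w (Ryw ∧ Rzw)) validates the schema.
Frame condition: ∀x ∀y ∀z (Rxy ∧ Rxz → ∃w (Ryw ∧ Rzw)).

convergence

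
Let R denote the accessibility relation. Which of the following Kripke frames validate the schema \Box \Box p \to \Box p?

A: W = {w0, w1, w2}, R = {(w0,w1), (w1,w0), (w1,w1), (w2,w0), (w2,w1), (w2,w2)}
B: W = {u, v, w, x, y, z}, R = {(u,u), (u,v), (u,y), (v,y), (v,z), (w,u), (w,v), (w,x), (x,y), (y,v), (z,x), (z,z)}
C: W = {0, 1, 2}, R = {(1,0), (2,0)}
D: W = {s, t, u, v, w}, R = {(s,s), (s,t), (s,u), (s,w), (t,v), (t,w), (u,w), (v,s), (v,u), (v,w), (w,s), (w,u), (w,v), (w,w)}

The schema corresponds to density: \forall x \forall y (Rxy \to \exists z (Rxz \wedge Rzy)).
A: holds.
B: fails — Rwx but no t with Rwt and Rtx.
C: fails — R10 but no z with R1z and Rz0.
D: holds.
Valid on: A, D.

A, D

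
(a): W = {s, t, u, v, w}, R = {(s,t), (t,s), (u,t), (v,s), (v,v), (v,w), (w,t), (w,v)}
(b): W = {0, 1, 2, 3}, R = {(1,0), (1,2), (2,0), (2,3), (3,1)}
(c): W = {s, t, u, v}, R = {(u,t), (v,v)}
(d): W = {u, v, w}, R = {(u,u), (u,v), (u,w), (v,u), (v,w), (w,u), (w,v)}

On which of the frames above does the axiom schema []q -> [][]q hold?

(c)

The schema corresponds to transitivity: forall x forall y forall z (Rxy & Ryz -> Rxz).
(a): fails — Rwt and Rts but not Rws.
(b): fails — R31 and R10 but not R30.
(c): holds.
(d): fails — Rwu and Ruw but not Rww.
Valid on: (c).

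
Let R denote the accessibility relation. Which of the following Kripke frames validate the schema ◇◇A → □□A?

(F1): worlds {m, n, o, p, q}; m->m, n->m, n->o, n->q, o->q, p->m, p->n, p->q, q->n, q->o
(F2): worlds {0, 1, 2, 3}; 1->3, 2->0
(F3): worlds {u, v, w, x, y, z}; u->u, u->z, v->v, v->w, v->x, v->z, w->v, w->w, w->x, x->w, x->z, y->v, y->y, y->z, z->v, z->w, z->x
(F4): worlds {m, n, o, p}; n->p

(F2), (F4)

This is the axiom for a generalized confluence (Geach) condition; its first-order frame correspondent is ∀x ∀y ∀z ((xR²y ∧ xR²z) → ∃w (y = w ∧ z = w)).
(F1): fails — nR²m, nR²n but m ≠ n.
(F2): ✓.
(F3): fails — uR²u, uR²v but u ≠ v.
(F4): ✓.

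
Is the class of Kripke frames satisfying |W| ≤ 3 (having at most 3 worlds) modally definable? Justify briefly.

Modal frame validity is preserved under disjoint unions.
Any modal formula valid on each of 4 disjoint one-world frames is valid on their disjoint union (validity is preserved under disjoint unions). Each one-world frame has |W|=1≤3, but the union has |W|=4.
Hence having at most 3 worlds is not modally definable.

Not modally definable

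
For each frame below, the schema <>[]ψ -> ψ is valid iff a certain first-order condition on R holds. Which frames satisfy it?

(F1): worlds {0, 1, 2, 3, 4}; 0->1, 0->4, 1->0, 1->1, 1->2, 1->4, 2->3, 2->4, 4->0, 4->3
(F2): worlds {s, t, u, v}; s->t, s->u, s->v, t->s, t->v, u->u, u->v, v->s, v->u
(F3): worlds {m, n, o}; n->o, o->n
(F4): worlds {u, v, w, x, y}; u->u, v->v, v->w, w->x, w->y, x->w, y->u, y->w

The schema corresponds to symmetry: forall x forall y (Rxy -> Ryx).
(F1): fails — R12 but not R21.
(F2): fails — Rtv but not Rvt.
(F3): holds.
(F4): fails — Rvw but not Rwv.

(F3)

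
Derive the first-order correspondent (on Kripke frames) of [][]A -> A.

forall x exists w (x R^2 w & x = w)

This is a Sahlqvist (Geach-type) schema ◇^0□^2A → □^0◇^0A.
Minimal-valuation argument: fix x; take any y with xR^0y and any z with xR^0z. Set V(A) to the set of worlds R-reachable from y in exactly 2 steps. Then □^2A holds at y, so the antecedent holds at x; validity forces ◇^0A at z, giving a w with zR^0w and yR^2w.
First-order correspondent: forall x exists w (x R^2 w & x = w).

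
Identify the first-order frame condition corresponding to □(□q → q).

Suppose □(□q→q) is valid. Take Rxy and set V(q)={w : Ryw}. Then at y, □q holds; since □(□q→q) at x, □q→q at y, so q at y, i.e. Ryy.

shift-reflexivity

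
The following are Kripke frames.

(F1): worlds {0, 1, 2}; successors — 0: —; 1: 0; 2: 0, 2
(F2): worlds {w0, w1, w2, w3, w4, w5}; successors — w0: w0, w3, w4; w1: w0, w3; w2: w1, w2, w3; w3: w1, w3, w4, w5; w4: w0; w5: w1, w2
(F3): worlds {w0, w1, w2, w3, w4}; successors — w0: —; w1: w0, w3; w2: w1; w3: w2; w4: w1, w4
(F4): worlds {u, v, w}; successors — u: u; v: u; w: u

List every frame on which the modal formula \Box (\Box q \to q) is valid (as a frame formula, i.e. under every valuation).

The schema corresponds to shift-reflexivity: \forall x \forall y (Rxy \to Ryy).
(F1): fails — R10 but not R00.
(F2): fails — Rw0w4 but not Rw4w4.
(F3): fails — Rw1w0 but not Rw0w0.
(F4): ✓.
Valid on: (F4).

(F4)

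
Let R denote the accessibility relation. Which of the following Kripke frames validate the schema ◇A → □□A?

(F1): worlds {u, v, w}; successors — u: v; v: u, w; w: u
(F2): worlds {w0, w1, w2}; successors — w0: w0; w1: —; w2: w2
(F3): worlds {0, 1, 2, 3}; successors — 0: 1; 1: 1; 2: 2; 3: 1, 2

(F2)

The schema corresponds to a generalized confluence (Geach) condition: ∀x ∀y ∀z ((xRy ∧ xR²z) → ∃w (y = w ∧ z = w)).
(F1): fails — uRv, uR²u but v ≠ u.
(F2): condition met.
(F3): fails — 3R1, 3R²2 but 1 ≠ 2.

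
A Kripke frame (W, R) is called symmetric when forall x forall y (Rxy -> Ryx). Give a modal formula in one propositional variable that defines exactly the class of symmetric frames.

The condition is symmetry. The B schema q → □◇q defines it.

q → □◇q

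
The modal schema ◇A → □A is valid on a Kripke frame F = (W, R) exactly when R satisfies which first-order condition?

partial functionality: ∀x ∀y ∀z (Rxy ∧ Rxz → y = z)

Suppose ◇A→□A is valid. Take Rxy, Rxz and set V(A)={y}. Then ◇A at x, so □A at x, so A at z, i.e. z=y.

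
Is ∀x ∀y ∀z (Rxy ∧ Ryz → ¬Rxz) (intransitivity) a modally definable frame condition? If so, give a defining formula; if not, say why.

Not definable by any modal formula

Modal frame validity is preserved under surjective bounded morphisms.
The 3-cycle (worlds s,t,u with s→t→u→s) is intransitive. Mapping every world to a single reflexive point • is a surjective bounded morphism; the reflexive point is not intransitive (R••∧R•• but R••).
Hence intransitivity is not modally definable.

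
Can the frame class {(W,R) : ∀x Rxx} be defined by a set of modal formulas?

This is a Sahlqvist condition; the T axiom □q → q defines it.

Definable; □q → q defines it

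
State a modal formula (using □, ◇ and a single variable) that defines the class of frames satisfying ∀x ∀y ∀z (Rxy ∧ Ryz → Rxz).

A defining formula is □p → □□p (the 4 axiom).

□p → □□p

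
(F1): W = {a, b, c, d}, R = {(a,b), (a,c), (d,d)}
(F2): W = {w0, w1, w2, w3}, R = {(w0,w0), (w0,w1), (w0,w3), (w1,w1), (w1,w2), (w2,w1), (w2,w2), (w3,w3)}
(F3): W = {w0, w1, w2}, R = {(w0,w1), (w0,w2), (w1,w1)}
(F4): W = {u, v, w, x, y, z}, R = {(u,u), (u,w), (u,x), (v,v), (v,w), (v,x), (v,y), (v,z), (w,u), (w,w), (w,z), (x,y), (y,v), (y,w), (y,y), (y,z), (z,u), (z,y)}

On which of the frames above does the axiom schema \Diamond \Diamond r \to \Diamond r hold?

The schema corresponds to transitivity: \forall x \forall y \forall z (Rxy \wedge Ryz \to Rxz).
(F1): satisfies the condition.
(F2): fails — Rw0w1 and Rw1w2 but not Rw0w2.
(F3): satisfies the condition.
(F4): fails — Ruw and Rwz but not Ruz.
Valid on: (F1), (F3).

(F1), (F3)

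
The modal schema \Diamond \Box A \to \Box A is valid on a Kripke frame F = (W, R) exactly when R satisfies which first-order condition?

the Euclidean property: \forall x \forall y \forall z (Rxy \wedge Rxz \to Ryz)

Replacing A by ¬A and contraposing gives the equivalent schema ◇A → □◇A.
Suppose ◇A→□◇A is valid. Take Rxy, Rxz and set V(A)={y}. Then ◇A at x, so □◇A at x, so ◇A at z, so some w with Rzw has A; w=y, i.e. Rzy. By symmetry of the argument, Ryz.
Conversely, on a frame with the Euclidean property the schema holds at every world under every valuation.
So the correspondent is the Euclidean property.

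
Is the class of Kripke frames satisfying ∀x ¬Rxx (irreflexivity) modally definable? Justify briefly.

If a class were modally definable it would be closed under surjective bounded morphisms (Goldblatt–Thomason).
The 2-cycle (worlds 0,1 with 0→1→0) is irreflexive, and the map sending every world to a single reflexive point • is a surjective bounded morphism (forth: every edge maps to (•,•); back: every world has a successor). So any modal formula valid on the 2-cycle is also valid on the reflexive point, which is not irreflexive.
So no modal formula (or set of formulas) defines exactly the irreflexive frames.

Not modally definable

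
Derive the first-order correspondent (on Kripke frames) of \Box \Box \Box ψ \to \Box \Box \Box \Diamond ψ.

This is a Sahlqvist (Geach-type) schema ◇^0□^3ψ → □^3◇^1ψ.
First-order correspondent: \forall x \forall z (x R^3 z \to \exists w (x R^3 w \wedge zRw)).

\forall x \forall z (x R^3 z \to \exists w (x R^3 w \wedge zRw))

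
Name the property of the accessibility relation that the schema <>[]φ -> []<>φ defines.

convergence: forall x forall y forall z (Rxy & Rxz -> exists w (Ryw & Rzw))

This schema is the .2 axiom.
Its frame correspondent is convergence — forall x forall y forall z (Rxy & Rxz -> exists w (Ryw & Rzw)).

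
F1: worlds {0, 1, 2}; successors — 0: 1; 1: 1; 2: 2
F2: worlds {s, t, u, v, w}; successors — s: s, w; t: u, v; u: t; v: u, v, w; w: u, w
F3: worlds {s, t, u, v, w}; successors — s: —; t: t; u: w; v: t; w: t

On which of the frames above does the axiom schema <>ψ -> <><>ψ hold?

F1

The schema corresponds to a generalized confluence (Geach) condition: forall x forall y (xRy -> exists w (y = w & x R^2 w)).
F1: satisfies the condition.
F2: fails — uRt but no w* with t=w* and uR²w*.
F3: fails — uRw but no w* with w=w* and uR²w*.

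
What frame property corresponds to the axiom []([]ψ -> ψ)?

shift-reflexivity: forall x forall y (Rxy -> Ryy)

Suppose □(□ψ→ψ) is valid. Take Rxy and set V(ψ)={w : Ryw}. Then at y, □ψ holds; since □(□ψ→ψ) at x, □ψ→ψ at y, so ψ at y, i.e. Ryy.
Conversely, any frame satisfying forall x forall y (Rxy -> Ryy) validates the schema.
So the correspondent is shift-reflexivity.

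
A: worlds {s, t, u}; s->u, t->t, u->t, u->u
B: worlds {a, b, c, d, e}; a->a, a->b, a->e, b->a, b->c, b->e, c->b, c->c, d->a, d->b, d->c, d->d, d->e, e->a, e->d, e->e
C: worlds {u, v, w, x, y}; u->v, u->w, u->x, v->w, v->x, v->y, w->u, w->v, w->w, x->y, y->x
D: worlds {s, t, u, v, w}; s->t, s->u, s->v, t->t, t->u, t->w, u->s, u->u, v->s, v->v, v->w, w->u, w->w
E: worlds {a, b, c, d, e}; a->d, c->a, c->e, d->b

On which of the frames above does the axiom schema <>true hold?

A, B, C, D

This is the axiom for seriality; its first-order frame correspondent is forall x exists y Rxy.
A: ✓.
B: ✓.
C: ✓.
D: ✓.
E: fails — world b has no successor.
Valid on: A, B, C, D.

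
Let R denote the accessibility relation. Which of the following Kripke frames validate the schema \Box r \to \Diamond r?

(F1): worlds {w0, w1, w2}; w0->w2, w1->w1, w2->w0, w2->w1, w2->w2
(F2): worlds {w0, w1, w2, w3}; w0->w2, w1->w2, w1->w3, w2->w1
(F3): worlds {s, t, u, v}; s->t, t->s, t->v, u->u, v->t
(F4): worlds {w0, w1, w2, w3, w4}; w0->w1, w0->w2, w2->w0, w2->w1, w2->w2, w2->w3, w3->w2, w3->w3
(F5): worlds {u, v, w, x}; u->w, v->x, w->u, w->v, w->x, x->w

(F1), (F3), (F5)

The schema corresponds to seriality: \forall x \exists y Rxy.
(F1): holds.
(F2): fails — world w3 has no successor.
(F3): holds.
(F4): fails — world w1 has no successor.
(F5): holds.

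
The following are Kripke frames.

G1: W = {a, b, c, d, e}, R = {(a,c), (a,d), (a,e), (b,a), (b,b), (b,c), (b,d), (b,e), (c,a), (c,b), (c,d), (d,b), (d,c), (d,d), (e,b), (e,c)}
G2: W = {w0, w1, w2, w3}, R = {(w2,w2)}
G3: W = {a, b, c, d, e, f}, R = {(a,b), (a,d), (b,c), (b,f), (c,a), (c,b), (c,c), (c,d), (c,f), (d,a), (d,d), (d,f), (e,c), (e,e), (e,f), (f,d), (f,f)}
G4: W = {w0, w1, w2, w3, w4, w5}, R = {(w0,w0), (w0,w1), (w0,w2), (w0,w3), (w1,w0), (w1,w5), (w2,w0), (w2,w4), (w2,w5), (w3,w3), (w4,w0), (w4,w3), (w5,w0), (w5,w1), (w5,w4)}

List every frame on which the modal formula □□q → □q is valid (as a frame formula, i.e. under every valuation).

The schema corresponds to density: ∀x ∀y (Rxy → ∃z (Rxz ∧ Rzy)).
G1: fails — Rae but no z with Raz and Rze.
G2: holds.
G3: fails — Rab but no z with Raz and Rzb.
G4: fails — Rw1w5 but no z with Rw1z and Rzw5.
Valid on: G2.

G2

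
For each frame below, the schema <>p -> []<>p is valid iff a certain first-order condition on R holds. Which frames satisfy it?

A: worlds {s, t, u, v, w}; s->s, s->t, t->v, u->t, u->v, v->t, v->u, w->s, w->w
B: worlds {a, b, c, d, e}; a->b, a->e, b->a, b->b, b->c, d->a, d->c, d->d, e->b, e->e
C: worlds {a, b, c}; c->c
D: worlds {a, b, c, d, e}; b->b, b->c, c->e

This is the axiom for the Euclidean property; its first-order frame correspondent is forall x forall y forall z (Rxy & Rxz -> Ryz).
A: fails — Rst and Rss but not Rts.
B: fails — Rab and Rae but not Rbe.
C: holds.
D: fails — Rbc and Rbc but not Rcc.

C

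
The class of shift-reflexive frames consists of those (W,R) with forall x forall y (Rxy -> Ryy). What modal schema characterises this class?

A defining formula is □(□q → q) (the T□ axiom).
Suppose □(□q→q) is valid. Take Rxy and set V(q)={w : Ryw}. Then at y, □q holds; since □(□q→q) at x, □q→q at y, so q at y, i.e. Ryy.

□(□q → q)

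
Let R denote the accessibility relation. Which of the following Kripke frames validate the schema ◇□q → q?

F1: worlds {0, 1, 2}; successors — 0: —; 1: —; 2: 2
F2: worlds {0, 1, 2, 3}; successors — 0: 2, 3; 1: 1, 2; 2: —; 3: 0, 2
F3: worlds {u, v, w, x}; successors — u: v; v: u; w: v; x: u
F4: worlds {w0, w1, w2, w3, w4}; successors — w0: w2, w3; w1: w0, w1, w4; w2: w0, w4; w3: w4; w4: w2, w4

F1

Frame correspondent (Sahlqvist): ∀x ∀y (Rxy → Ryx) — i.e. symmetry.
F1: satisfies the condition.
F2: fails — R32 but not R23.
F3: fails — Rxu but not Rux.
F4: fails — Rw1w0 but not Rw0w1.
Valid on: F1.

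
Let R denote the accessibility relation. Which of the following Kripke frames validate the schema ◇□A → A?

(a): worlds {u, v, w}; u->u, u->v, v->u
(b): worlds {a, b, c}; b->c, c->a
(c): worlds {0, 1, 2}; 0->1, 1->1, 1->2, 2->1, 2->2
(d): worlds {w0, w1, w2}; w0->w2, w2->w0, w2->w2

(a), (d)

This is the axiom for symmetry; its first-order frame correspondent is ∀x ∀y (Rxy → Ryx).
(a): condition met.
(b): fails — Rca but not Rac.
(c): fails — R01 but not R10.
(d): condition met.
Valid on: (a), (d).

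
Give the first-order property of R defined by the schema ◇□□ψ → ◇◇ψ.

This is a Sahlqvist (Geach-type) schema ◇^1□^2ψ → □^0◇^2ψ.
Minimal-valuation argument: fix x; take any y with xR^1y and any z with xR^0z. Set V(ψ) to the set of worlds R-reachable from y in exactly 2 steps. Then □^2ψ holds at y, so the antecedent holds at x; validity forces ◇^2ψ at z, giving a w with zR^2w and yR^2w.
First-order correspondent: ∀x ∀y (xRy → ∃w (yR²w ∧ xR²w)).

∀x ∀y (xRy → ∃w (yR²w ∧ xR²w))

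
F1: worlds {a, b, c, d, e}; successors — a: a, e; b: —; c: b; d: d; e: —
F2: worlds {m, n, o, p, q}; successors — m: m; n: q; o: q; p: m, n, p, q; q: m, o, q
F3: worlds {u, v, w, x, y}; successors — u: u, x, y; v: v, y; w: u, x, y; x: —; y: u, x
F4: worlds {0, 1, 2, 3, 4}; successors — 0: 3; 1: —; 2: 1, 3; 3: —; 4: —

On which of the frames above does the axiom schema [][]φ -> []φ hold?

This is the axiom for density; its first-order frame correspondent is forall x forall y (Rxy -> exists z (Rxz & Rzy)).
F1: fails — Rcb but no z with Rcz and Rzb.
F2: ✓.
F3: ✓.
F4: fails — R23 but no z with R2z and Rz3.

F2, F3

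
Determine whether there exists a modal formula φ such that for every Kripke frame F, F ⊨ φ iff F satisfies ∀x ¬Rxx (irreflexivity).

Any modally definable frame class is closed under surjective bounded morphisms.
The 4-cycle (worlds 0,1,2,3 with 0→1→2→3→0) is irreflexive, and the map sending every world to a single reflexive point • is a surjective bounded morphism (forth: every edge maps to (•,•); back: every world has a successor). So any modal formula valid on the 4-cycle is also valid on the reflexive point, which is not irreflexive.
So the class is not modally definable.

Not definable by any modal formula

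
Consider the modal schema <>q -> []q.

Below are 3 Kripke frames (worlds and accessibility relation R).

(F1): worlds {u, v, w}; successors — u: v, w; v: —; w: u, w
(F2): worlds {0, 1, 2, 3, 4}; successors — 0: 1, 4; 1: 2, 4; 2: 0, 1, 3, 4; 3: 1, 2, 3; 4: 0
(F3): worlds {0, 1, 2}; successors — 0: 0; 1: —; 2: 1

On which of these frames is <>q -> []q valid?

Frame correspondent (Sahlqvist): forall x forall y forall z (Rxy & Rxz -> y = z) — i.e. partial functionality.
(F1): fails — u sees both v and w.
(F2): fails — 0 sees both 1 and 4.
(F3): condition met.

(F3)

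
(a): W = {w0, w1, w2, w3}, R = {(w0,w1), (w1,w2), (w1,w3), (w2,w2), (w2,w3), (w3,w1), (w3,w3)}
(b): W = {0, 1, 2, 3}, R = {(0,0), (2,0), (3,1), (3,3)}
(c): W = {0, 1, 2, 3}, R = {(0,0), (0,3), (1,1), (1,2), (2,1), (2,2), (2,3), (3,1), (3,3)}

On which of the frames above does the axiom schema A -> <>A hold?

(c)

This is the axiom for reflexivity; its first-order frame correspondent is forall x Rxx.
(a): fails — world w0 does not see itself.
(b): fails — world 1 does not see itself.
(c): holds.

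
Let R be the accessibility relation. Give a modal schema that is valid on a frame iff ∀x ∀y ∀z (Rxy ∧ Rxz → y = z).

◇r → □r

The condition is partial functionality. The CD schema ◇r → □r defines it.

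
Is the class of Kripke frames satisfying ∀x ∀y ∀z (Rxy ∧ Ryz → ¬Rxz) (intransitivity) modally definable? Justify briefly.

Not definable by any modal formula

Any modally definable frame class is closed under surjective bounded morphisms.
The 5-cycle (worlds s,t,u,v,w with s→t→u→v→w→s) is intransitive. Mapping every world to a single reflexive point • is a surjective bounded morphism; the reflexive point is not intransitive (R••∧R•• but R••).
Hence intransitivity is not modally definable.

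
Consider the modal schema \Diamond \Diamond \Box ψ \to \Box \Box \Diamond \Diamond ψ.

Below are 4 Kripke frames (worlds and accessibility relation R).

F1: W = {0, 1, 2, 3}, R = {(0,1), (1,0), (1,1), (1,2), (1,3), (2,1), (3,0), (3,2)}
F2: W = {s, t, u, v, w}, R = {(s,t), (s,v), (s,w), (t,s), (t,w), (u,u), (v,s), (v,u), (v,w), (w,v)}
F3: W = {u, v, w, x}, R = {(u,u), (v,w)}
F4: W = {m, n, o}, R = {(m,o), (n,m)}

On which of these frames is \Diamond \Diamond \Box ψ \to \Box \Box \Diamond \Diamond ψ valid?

Frame correspondent (Sahlqvist): \forall x \forall y \forall z ((x R^2 y \wedge x R^2 z) \to \exists w (yRw \wedge z R^2 w)) — i.e. a generalized confluence (Geach) condition.
F1: fails — 0R²3, 0R²3 but no w with 3Rw and 3R²w.
F2: fails — sR²s, sR²u but no w* with sRw* and uR²w*.
F3: ✓.
F4: fails — nR²o, nR²o but no w with oRw and oR²w.
Valid on: F3.

F3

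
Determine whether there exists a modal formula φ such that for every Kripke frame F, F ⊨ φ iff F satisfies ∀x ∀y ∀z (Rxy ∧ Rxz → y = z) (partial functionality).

Definable; ◇p → □p defines it

This is a Sahlqvist condition; the CD axiom ◇p → □p defines it.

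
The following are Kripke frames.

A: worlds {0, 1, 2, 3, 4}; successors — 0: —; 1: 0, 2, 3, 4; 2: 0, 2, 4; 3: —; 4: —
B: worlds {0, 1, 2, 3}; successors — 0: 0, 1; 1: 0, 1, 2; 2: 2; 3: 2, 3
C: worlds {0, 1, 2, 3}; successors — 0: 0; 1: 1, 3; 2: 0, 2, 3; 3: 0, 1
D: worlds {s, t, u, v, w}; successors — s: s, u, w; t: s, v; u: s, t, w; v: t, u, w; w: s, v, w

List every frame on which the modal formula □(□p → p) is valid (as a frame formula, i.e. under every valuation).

B

This is the axiom for shift-reflexivity; its first-order frame correspondent is ∀x ∀y (Rxy → Ryy).
A: fails — R10 but not R00.
B: satisfies the condition.
C: fails — R23 but not R33.
D: fails — Rtv but not Rvv.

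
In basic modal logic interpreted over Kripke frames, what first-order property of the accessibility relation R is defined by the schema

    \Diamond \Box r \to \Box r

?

the Euclidean property

This is frame-equivalent to ◇r → □◇r (substitute ¬r for r and contrapose).
Suppose ◇r→□◇r is valid. Take Rxy, Rxz and set V(r)={y}. Then ◇r at x, so □◇r at x, so ◇r at z, so some w with Rzw has r; w=y, i.e. Rzy. By symmetry of the argument, Ryz.
Conversely, any frame satisfying \forall x \forall y \forall z (Rxy \wedge Rxz \to Ryz) validates the schema.
Frame condition: \forall x \forall y \forall z (Rxy \wedge Rxz \to Ryz).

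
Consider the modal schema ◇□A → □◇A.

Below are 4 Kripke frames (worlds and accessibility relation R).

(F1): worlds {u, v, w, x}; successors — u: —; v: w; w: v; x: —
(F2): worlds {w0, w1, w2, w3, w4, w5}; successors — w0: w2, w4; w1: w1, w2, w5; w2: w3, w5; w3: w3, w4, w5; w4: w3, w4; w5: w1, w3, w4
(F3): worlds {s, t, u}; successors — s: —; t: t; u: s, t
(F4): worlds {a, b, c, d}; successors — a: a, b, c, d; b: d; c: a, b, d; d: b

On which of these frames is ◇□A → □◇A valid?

(F1)

Frame correspondent (Sahlqvist): ∀x ∀y ∀z (Rxy ∧ Rxz → ∃w (Ryw ∧ Rzw)) — i.e. convergence.
(F1): holds.
(F2): fails — Rw5w1 and Rw5w4 but w1 and w4 have no common successor.
(F3): fails — Rus and Rus but s and s have no common successor.
(F4): fails — Rab and Rad but b and d have no common successor.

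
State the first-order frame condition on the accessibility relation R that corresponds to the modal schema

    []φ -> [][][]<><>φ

forall x forall z (x R^3 z -> exists w (xRw & z R^2 w))

This is a Sahlqvist (Geach-type) schema ◇^0□^1φ → □^3◇^2φ.
First-order correspondent: forall x forall z (x R^3 z -> exists w (xRw & z R^2 w)).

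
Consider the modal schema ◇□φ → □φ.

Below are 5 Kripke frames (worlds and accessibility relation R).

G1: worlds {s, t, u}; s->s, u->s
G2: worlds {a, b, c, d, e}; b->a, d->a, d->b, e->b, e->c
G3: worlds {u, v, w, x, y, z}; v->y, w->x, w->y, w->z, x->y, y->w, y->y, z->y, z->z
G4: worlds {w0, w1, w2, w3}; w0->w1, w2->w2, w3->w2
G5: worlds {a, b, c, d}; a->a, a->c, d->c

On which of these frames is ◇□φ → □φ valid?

G1

This is the axiom for the Euclidean property; its first-order frame correspondent is ∀x ∀y ∀z (Rxy ∧ Rxz → Ryz).
G1: holds.
G2: fails — Rba and Rba but not Raa.
G3: fails — Rwx and Rwx but not Rxx.
G4: fails — Rw0w1 and Rw0w1 but not Rw1w1.
G5: fails — Rac and Raa but not Rca.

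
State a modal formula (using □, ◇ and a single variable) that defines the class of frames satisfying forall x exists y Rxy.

This is seriality; the standard corresponding axiom is D: □p → ◇p.

□p → ◇p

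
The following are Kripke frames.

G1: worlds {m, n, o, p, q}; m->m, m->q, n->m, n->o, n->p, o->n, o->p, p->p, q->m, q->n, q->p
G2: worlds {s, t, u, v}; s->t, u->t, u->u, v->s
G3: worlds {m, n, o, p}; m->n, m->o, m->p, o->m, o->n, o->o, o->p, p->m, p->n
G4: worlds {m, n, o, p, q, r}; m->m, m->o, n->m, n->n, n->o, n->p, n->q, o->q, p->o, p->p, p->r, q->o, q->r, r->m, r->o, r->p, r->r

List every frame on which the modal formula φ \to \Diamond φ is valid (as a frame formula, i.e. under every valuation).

none

This is the axiom for reflexivity; its first-order frame correspondent is \forall x Rxx.
G1: fails — world n does not see itself.
G2: fails — world s does not see itself.
G3: fails — world m does not see itself.
G4: fails — world o does not see itself.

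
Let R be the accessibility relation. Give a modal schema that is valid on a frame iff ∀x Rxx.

□s → s

This is reflexivity; the standard corresponding axiom is T: □s → s.
Suppose □s→s is valid. At any x set V(s)={w : Rxw}. Then □s holds at x, so s holds at x, i.e. Rxx.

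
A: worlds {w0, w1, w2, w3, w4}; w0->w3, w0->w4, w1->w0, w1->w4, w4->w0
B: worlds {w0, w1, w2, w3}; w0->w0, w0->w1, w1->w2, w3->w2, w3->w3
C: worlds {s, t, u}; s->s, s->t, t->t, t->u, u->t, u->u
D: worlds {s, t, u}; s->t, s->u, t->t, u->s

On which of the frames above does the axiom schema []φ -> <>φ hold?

The schema corresponds to seriality: forall x exists y Rxy.
A: fails — world w2 has no successor.
B: fails — world w2 has no successor.
C: ✓.
D: ✓.

C, D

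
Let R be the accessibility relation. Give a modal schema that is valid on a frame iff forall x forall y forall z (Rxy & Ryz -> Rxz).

The condition is transitivity. The 4 schema □p → □□p defines it.
Suppose □p→□□p is valid. Take Rxy, Ryz and set V(p)={w : Rxw}. Then □p at x, so □□p at x, so □p at y, so p at z, i.e. Rxz.

□p → □□p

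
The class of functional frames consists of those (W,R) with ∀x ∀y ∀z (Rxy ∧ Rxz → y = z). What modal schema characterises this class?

◇s → □s

The condition is partial functionality. The CD schema ◇s → □s defines it.
Suppose ◇s→□s is valid. Take Rxy, Rxz and set V(s)={y}. Then ◇s at x, so □s at x, so s at z, i.e. z=y.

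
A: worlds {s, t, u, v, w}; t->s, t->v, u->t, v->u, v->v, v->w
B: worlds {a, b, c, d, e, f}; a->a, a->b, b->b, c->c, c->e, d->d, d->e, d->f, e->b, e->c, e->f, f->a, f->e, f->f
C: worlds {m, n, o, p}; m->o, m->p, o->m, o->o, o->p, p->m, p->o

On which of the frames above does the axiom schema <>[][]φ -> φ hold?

C

This is the axiom for a generalized confluence (Geach) condition; its first-order frame correspondent is forall x forall y (xRy -> exists w (y R^2 w & x = w)).
A: fails — tRs but no w* with sR²w* and t=w*.
B: fails — aRb but no w with bR²w and a=w.
C: condition met.
Valid on: C.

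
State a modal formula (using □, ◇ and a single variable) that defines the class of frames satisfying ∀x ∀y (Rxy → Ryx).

This is symmetry; the standard corresponding axiom is B: ψ → □◇ψ.
Suppose ψ→□◇ψ is valid. Take Rxy and set V(ψ)={x}. Then ψ at x, so □◇ψ at x, so ◇ψ at y, so some z with Ryz has ψ; z=x, i.e. Ryx.

ψ → □◇ψ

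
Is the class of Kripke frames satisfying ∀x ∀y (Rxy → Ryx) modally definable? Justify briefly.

Yes, by r → □◇r

This is a Sahlqvist condition; the B axiom r → □◇r defines it.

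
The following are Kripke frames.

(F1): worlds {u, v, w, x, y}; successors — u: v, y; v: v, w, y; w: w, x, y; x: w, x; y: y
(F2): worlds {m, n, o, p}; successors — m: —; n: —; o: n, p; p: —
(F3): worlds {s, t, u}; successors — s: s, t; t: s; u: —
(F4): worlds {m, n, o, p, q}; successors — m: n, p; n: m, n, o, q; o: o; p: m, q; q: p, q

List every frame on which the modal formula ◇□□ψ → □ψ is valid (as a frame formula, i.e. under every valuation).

The schema corresponds to a generalized confluence (Geach) condition: ∀x ∀y ∀z ((xRy ∧ xRz) → ∃w (yR²w ∧ z = w)).
(F1): fails — uRy, uRv but no t with yR²t and v=t.
(F2): fails — oRn, oRn but no w with nR²w and n=w.
(F3): ✓.
(F4): fails — nRo, nRm but no w with oR²w and m=w.
Valid on: (F3).

(F3)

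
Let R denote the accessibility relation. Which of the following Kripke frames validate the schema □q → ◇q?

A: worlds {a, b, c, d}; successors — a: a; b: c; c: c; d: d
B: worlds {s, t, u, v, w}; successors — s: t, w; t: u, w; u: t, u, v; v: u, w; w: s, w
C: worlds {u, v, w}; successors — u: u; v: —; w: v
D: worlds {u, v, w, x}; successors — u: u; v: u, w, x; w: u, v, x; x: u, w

This is the axiom for seriality; its first-order frame correspondent is ∀x ∃y Rxy.
A: ✓.
B: ✓.
C: fails — world v has no successor.
D: ✓.

A, B, D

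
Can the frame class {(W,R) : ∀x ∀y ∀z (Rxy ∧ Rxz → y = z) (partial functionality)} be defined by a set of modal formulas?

Yes — defined by ◇p → □p

Yes: it is partial functionality, defined by the CD schema ◇p → □p.
Suppose ◇p→□p is valid. Take Rxy, Rxz and set V(p)={y}. Then ◇p at x, so □p at x, so p at z, i.e. z=y.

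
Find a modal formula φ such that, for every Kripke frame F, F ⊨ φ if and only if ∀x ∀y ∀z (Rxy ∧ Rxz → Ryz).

This is the Euclidean property; the standard corresponding axiom is 5: ◇ψ → □◇ψ.
Suppose ◇ψ→□◇ψ is valid. Take Rxy, Rxz and set V(ψ)={y}. Then ◇ψ at x, so □◇ψ at x, so ◇ψ at z, so some w with Rzw has ψ; w=y, i.e. Rzy. By symmetry of the argument, Ryz.

◇ψ → □◇ψ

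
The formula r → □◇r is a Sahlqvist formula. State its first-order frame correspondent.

symmetry

Suppose r→□◇r is valid. Take Rxy and set V(r)={x}. Then r at x, so □◇r at x, so ◇r at y, so some z with Ryz has r; z=x, i.e. Ryx.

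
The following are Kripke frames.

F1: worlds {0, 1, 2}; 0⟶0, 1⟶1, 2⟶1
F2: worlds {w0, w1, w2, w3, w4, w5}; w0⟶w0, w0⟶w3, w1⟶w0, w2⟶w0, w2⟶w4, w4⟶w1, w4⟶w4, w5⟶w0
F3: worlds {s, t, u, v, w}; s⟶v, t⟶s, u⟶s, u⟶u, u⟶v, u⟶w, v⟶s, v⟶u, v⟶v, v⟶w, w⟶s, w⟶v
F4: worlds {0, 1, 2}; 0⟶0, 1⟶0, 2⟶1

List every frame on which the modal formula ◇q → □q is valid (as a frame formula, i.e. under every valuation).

This is the axiom for partial functionality; its first-order frame correspondent is ∀x ∀y ∀z (Rxy ∧ Rxz → y = z).
F1: ✓.
F2: fails — w0 sees both w0 and w3.
F3: fails — u sees both s and u.
F4: ✓.

F1, F4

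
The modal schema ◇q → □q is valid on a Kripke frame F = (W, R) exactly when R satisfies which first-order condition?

Suppose ◇q→□q is valid. Take Rxy, Rxz and set V(q)={y}. Then ◇q at x, so □q at x, so q at z, i.e. z=y.
Conversely, on a frame with partial functionality the schema holds at every world under every valuation.
Frame condition: ∀x ∀y ∀z (Rxy ∧ Rxz → y = z).

partial functionality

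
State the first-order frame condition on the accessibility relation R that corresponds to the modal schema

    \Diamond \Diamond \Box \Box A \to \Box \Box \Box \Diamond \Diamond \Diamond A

\forall x \forall y \forall z ((x R^2 y \wedge x R^3 z) \to \exists w (y R^2 w \wedge z R^3 w))

This is a Sahlqvist (Geach-type) schema ◇^2□^2A → □^3◇^3A.
Minimal-valuation argument: fix x; take any y with xR^2y and any z with xR^3z. Set V(A) to the set of worlds R-reachable from y in exactly 2 steps. Then □^2A holds at y, so the antecedent holds at x; validity forces ◇^3A at z, giving a w with zR^3w and yR^2w.
First-order correspondent: \forall x \forall y \forall z ((x R^2 y \wedge x R^3 z) \to \exists w (y R^2 w \wedge z R^3 w)).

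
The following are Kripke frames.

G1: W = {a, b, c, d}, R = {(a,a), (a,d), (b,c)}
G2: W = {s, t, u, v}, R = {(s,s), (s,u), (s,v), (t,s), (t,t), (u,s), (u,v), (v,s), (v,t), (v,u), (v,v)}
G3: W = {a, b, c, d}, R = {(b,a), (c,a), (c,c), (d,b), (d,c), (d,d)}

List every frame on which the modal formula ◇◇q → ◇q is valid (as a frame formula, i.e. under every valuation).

G1

This is the axiom for transitivity; its first-order frame correspondent is ∀x ∀y ∀z (Rxy ∧ Ryz → Rxz).
G1: satisfies the condition.
G2: fails — Ruv and Rvt but not Rut.
G3: fails — Rdc and Rca but not Rda.
Valid on: G1.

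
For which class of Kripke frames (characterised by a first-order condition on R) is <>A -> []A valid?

partial functionality: forall x forall y forall z (Rxy & Rxz -> y = z)

This is the CD axiom.
It corresponds to partial functionality: forall x forall y forall z (Rxy & Rxz -> y = z).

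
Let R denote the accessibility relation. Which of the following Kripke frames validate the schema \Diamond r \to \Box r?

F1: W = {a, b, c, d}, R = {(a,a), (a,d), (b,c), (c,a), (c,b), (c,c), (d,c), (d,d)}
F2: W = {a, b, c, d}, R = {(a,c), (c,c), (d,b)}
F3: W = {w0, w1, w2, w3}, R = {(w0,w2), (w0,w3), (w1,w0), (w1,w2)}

F2

The schema corresponds to partial functionality: \forall x \forall y \forall z (Rxy \wedge Rxz \to y = z).
F1: fails — a sees both a and d.
F2: ✓.
F3: fails — w0 sees both w2 and w3.
Valid on: F2.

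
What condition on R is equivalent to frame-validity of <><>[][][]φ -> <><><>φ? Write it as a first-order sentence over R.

This is a Sahlqvist (Geach-type) schema ◇^2□^3φ → □^0◇^3φ.
Minimal-valuation argument: fix x; take any y with xR^2y and any z with xR^0z. Set V(φ) to the set of worlds R-reachable from y in exactly 3 steps. Then □^3φ holds at y, so the antecedent holds at x; validity forces ◇^3φ at z, giving a w with zR^3w and yR^3w.
First-order correspondent: forall x forall y (x R^2 y -> exists w (y R^3 w & x R^3 w)).

forall x forall y (x R^2 y -> exists w (y R^3 w & x R^3 w))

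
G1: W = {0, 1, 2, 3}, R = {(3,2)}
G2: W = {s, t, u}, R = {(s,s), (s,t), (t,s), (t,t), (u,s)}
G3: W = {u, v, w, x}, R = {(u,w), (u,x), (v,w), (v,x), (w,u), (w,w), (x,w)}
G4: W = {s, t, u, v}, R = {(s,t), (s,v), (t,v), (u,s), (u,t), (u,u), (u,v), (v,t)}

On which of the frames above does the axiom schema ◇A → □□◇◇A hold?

The schema corresponds to a generalized confluence (Geach) condition: ∀x ∀y ∀z ((xRy ∧ xR²z) → ∃w (y = w ∧ zR²w)).
G1: ✓.
G2: ✓.
G3: fails — uRx, uR²u but no t with x=t and uR²t.
G4: fails — sRt, sR²v but no w with t=w and vR²w.

G1, G2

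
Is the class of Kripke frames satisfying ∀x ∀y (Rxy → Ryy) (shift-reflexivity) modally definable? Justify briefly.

Definable; □(□p → p) defines it

This is a Sahlqvist condition; the T□ axiom □(□p → p) defines it.
Suppose □(□p→p) is valid. Take Rxy and set V(p)={w : Ryw}. Then at y, □p holds; since □(□p→p) at x, □p→p at y, so p at y, i.e. Ryy.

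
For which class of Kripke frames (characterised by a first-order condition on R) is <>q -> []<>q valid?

This schema is the 5 axiom.
It corresponds to the Euclidean property: forall x forall y forall z (Rxy & Rxz -> Ryz).

the Euclidean property: forall x forall y forall z (Rxy & Rxz -> Ryz)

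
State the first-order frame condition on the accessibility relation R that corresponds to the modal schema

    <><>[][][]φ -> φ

forall x forall y (x R^2 y -> exists w (y R^3 w & x = w))

This is a Sahlqvist (Geach-type) schema ◇^2□^3φ → □^0◇^0φ.
Minimal-valuation argument: fix x; take any y with xR^2y and any z with xR^0z. Set V(φ) to the set of worlds R-reachable from y in exactly 3 steps. Then □^3φ holds at y, so the antecedent holds at x; validity forces ◇^0φ at z, giving a w with zR^0w and yR^3w.
First-order correspondent: forall x forall y (x R^2 y -> exists w (y R^3 w & x = w)).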